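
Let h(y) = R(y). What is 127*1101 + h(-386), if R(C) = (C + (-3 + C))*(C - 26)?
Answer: 459127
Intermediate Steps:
R(C) = (-26 + C)*(-3 + 2*C) (R(C) = (-3 + 2*C)*(-26 + C) = (-26 + C)*(-3 + 2*C))
h(y) = 78 - 55*y + 2*y**2
127*1101 + h(-386) = 127*1101 + (78 - 55*(-386) + 2*(-386)**2) = 139827 + (78 + 21230 + 2*148996) = 139827 + (78 + 21230 + 297992) = 139827 + 319300 = 459127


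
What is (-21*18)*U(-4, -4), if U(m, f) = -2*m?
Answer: -3024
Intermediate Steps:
(-21*18)*U(-4, -4) = (-21*18)*(-2*(-4)) = -378*8 = -3024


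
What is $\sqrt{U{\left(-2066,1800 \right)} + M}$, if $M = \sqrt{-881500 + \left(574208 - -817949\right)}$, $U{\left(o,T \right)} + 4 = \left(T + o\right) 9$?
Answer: $\sqrt{-2398 + \sqrt{510657}} \approx 41.029 i$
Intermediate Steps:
$U{\left(o,T \right)} = -4 + 9 T + 9 o$ ($U{\left(o,T \right)} = -4 + \left(T + o\right) 9 = -4 + \left(9 T + 9 o\right) = -4 + 9 T + 9 o$)
$M = \sqrt{510657}$ ($M = \sqrt{-881500 + \left(574208 + 817949\right)} = \sqrt{-881500 + 1392157} = \sqrt{510657} \approx 714.6$)
$\sqrt{U{\left(-2066,1800 \right)} + M} = \sqrt{\left(-4 + 9 \cdot 1800 + 9 \left(-2066\right)\right) + \sqrt{510657}} = \sqrt{\left(-4 + 16200 - 18594\right) + \sqrt{510657}} = \sqrt{-2398 + \sqrt{510657}}$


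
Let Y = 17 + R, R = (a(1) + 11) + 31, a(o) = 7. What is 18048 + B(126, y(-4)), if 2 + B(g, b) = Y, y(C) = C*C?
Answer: 18112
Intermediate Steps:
y(C) = C²
R = 49 (R = (7 + 11) + 31 = 18 + 31 = 49)
Y = 66 (Y = 17 + 49 = 66)
B(g, b) = 64 (B(g, b) = -2 + 66 = 64)
18048 + B(126, y(-4)) = 18048 + 64 = 18112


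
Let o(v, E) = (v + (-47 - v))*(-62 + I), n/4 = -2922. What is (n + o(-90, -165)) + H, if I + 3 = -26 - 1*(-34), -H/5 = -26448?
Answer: 123231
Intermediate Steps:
H = 132240 (H = -5*(-26448) = 132240)
I = 5 (I = -3 + (-26 - 1*(-34)) = -3 + (-26 + 34) = -3 + 8 = 5)
n = -11688 (n = 4*(-2922) = -11688)
o(v, E) = 2679 (o(v, E) = (v + (-47 - v))*(-62 + 5) = -47*(-57) = 2679)
(n + o(-90, -165)) + H = (-11688 + 2679) + 132240 = -9009 + 132240 = 123231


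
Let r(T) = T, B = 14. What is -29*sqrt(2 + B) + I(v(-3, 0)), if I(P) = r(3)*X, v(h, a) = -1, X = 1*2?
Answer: -110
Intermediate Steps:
X = 2
I(P) = 6 (I(P) = 3*2 = 6)
-29*sqrt(2 + B) + I(v(-3, 0)) = -29*sqrt(2 + 14) + 6 = -29*sqrt(16) + 6 = -29*4 + 6 = -116 + 6 = -110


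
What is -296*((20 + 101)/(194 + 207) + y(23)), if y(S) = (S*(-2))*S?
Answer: 125544552/401 ≈ 3.1308e+5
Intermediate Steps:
y(S) = -2*S² (y(S) = (-2*S)*S = -2*S²)
-296*((20 + 101)/(194 + 207) + y(23)) = -296*((20 + 101)/(194 + 207) - 2*23²) = -296*(121/401 - 2*529) = -296*(121*(1/401) - 1058) = -296*(121/401 - 1058) = -296*(-424137/401) = 125544552/401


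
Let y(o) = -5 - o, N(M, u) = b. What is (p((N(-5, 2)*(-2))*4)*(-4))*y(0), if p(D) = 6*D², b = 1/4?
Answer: 480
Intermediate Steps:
b = ¼ ≈ 0.25000
N(M, u) = ¼
(p((N(-5, 2)*(-2))*4)*(-4))*y(0) = ((6*(((¼)*(-2))*4)²)*(-4))*(-5 - 1*0) = ((6*(-½*4)²)*(-4))*(-5 + 0) = ((6*(-2)²)*(-4))*(-5) = ((6*4)*(-4))*(-5) = (24*(-4))*(-5) = -96*(-5) = 480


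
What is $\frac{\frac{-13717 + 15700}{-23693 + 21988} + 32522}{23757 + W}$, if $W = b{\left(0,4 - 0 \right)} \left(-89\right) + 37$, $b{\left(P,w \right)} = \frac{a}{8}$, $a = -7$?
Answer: $\frac{443584216}{325612375} \approx 1.3623$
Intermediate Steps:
$b{\left(P,w \right)} = - \frac{7}{8}$
$W = \frac{919}{8}$ ($W = \left(- \frac{7}{8}\right) \left(-89\right) + 37 = \frac{623}{8} + 37 = \frac{919}{8} \approx 114.88$)
$\frac{\frac{-13717 + 15700}{-23693 + 21988} + 32522}{23757 + W} = \frac{\frac{-13717 + 15700}{-23693 + 21988} + 32522}{23757 + \frac{919}{8}} = \frac{\frac{1983}{-1705} + 32522}{\frac{190975}{8}} = \left(1983 \left(- \frac{1}{1705}\right) + 32522\right) \frac{8}{190975} = \left(- \frac{1983}{1705} + 32522\right) \frac{8}{190975} = \frac{55448027}{1705} \cdot \frac{8}{190975} = \frac{443584216}{325612375}$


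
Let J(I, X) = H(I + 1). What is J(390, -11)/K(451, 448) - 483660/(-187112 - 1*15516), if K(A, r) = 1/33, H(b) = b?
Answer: 653748186/50657 ≈ 12905.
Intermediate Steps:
K(A, r) = 1/33
J(I, X) = 1 + I (J(I, X) = I + 1 = 1 + I)
J(390, -11)/K(451, 448) - 483660/(-187112 - 1*15516) = (1 + 390)/(1/33) - 483660/(-187112 - 1*15516) = 391*33 - 483660/(-187112 - 15516) = 12903 - 483660/(-202628) = 12903 - 483660*(-1/202628) = 12903 + 120915/50657 = 653748186/50657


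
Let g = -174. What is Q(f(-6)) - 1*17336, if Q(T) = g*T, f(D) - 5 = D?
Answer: -17162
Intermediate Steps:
f(D) = 5 + D
Q(T) = -174*T
Q(f(-6)) - 1*17336 = -174*(5 - 6) - 1*17336 = -174*(-1) - 17336 = 174 - 17336 = -17162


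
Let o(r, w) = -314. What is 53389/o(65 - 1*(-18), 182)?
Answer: -53389/314 ≈ -170.03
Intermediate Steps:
53389/o(65 - 1*(-18), 182) = 53389/(-314) = 53389*(-1/314) = -53389/314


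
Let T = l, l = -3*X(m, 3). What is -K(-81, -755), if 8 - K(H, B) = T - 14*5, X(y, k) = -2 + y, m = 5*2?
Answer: -102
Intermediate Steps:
m = 10
l = -24 (l = -3*(-2 + 10) = -3*8 = -24)
T = -24
K(H, B) = 102 (K(H, B) = 8 - (-24 - 14*5) = 8 - (-24 - 70) = 8 - 1*(-94) = 8 + 94 = 102)
-K(-81, -755) = -1*102 = -102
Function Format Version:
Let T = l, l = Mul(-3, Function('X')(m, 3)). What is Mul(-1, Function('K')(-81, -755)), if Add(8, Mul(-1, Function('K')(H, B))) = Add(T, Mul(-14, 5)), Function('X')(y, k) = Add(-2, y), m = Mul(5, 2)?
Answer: -102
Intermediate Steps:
m = 10
l = -24 (l = Mul(-3, Add(-2, 10)) = Mul(-3, 8) = -24)
T = -24
Function('K')(H, B) = 102 (Function('K')(H, B) = Add(8, Mul(-1, Add(-24, Mul(-14, 5)))) = Add(8, Mul(-1, Add(-24, -70))) = Add(8, Mul(-1, -94)) = Add(8, 94) = 102)
Mul(-1, Function('K')(-81, -755)) = Mul(-1, 102) = -102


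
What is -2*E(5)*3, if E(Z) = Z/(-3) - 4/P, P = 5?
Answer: 74/5 ≈ 14.800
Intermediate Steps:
E(Z) = -⅘ - Z/3 (E(Z) = Z/(-3) - 4/5 = Z*(-⅓) - 4*⅕ = -Z/3 - ⅘ = -⅘ - Z/3)
-2*E(5)*3 = -2*(-⅘ - ⅓*5)*3 = -2*(-⅘ - 5/3)*3 = -2*(-37/15)*3 = (74/15)*3 = 74/5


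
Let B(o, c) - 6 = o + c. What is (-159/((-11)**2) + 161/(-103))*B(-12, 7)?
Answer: -35858/12463 ≈ -2.8772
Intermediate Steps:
B(o, c) = 6 + c + o (B(o, c) = 6 + (o + c) = 6 + (c + o) = 6 + c + o)
(-159/((-11)**2) + 161/(-103))*B(-12, 7) = (-159/((-11)**2) + 161/(-103))*(6 + 7 - 12) = (-159/121 + 161*(-1/103))*1 = (-159*1/121 - 161/103)*1 = (-159/121 - 161/103)*1 = -35858/12463*1 = -35858/12463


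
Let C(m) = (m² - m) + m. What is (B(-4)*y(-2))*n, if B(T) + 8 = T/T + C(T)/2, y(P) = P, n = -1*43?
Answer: 86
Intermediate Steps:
n = -43
C(m) = m²
B(T) = -7 + T²/2 (B(T) = -8 + (T/T + T²/2) = -8 + (1 + T²*(½)) = -8 + (1 + T²/2) = -7 + T²/2)
(B(-4)*y(-2))*n = ((-7 + (½)*(-4)²)*(-2))*(-43) = ((-7 + (½)*16)*(-2))*(-43) = ((-7 + 8)*(-2))*(-43) = (1*(-2))*(-43) = -2*(-43) = 86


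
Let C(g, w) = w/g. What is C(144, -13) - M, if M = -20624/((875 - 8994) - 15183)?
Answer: -1636391/1677744 ≈ -0.97535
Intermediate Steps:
M = 10312/11651 (M = -20624/(-8119 - 15183) = -20624/(-23302) = -20624*(-1/23302) = 10312/11651 ≈ 0.88507)
C(144, -13) - M = -13/144 - 1*10312/11651 = -13*1/144 - 10312/11651 = -13/144 - 10312/11651 = -1636391/1677744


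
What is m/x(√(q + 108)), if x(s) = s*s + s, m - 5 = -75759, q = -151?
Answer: 75754*√43/(43*(√43 - I)) ≈ 1721.7 + 262.55*I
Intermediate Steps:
m = -75754 (m = 5 - 75759 = -75754)
x(s) = s + s² (x(s) = s² + s = s + s²)
m/x(√(q + 108)) = -75754*1/((1 + √(-151 + 108))*√(-151 + 108)) = -75754*(-I*√43/(43*(1 + √(-43)))) = -75754*(-I*√43/(43*(1 + I*√43))) = -(-75754)*I*√43/(43*(1 + I*√43)) = 75754*I*√43/(43*(1 + I*√43))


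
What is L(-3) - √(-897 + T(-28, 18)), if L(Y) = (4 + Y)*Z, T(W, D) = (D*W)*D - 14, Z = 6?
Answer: 6 - I*√9983 ≈ 6.0 - 99.915*I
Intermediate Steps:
T(W, D) = -14 + W*D² (T(W, D) = W*D² - 14 = -14 + W*D²)
L(Y) = 24 + 6*Y (L(Y) = (4 + Y)*6 = 24 + 6*Y)
L(-3) - √(-897 + T(-28, 18)) = (24 + 6*(-3)) - √(-897 + (-14 - 28*18²)) = (24 - 18) - √(-897 + (-14 - 28*324)) = 6 - √(-897 + (-14 - 9072)) = 6 - √(-897 - 9086) = 6 - √(-9983) = 6 - I*√9983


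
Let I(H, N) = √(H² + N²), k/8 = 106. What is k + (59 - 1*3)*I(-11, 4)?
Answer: 848 + 56*√137 ≈ 1503.5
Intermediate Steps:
k = 848 (k = 8*106 = 848)
k + (59 - 1*3)*I(-11, 4) = 848 + (59 - 1*3)*√((-11)² + 4²) = 848 + (59 - 3)*√(121 + 16) = 848 + 56*√137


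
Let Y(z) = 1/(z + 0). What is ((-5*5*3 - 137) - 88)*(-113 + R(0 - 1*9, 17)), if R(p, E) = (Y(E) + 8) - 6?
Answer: 565800/17 ≈ 33282.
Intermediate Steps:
Y(z) = 1/z
R(p, E) = 2 + 1/E (R(p, E) = (1/E + 8) - 6 = (8 + 1/E) - 6 = 2 + 1/E)
((-5*5*3 - 137) - 88)*(-113 + R(0 - 1*9, 17)) = ((-5*5*3 - 137) - 88)*(-113 + (2 + 1/17)) = ((-25*3 - 137) - 88)*(-113 + (2 + 1/17)) = ((-75 - 137) - 88)*(-113 + 35/17) = (-212 - 88)*(-1886/17) = -300*(-1886/17) = 565800/17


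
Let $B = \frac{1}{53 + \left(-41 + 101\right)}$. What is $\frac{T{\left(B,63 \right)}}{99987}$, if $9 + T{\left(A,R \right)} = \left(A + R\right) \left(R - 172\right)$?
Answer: $- \frac{777097}{11298531} \approx -0.068779$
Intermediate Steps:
$B = \frac{1}{113}$ ($B = \frac{1}{53 + 60} = \frac{1}{113} \approx 0.0088496$)
$T{\left(A,R \right)} = -9 + \left(-172 + R\right) \left(A + R\right)$ ($T{\left(A,R \right)} = -9 + \left(A + R\right) \left(R - 172\right) = -9 + \left(A + R\right) \left(-172 + R\right) = -9 + \left(-172 + R\right) \left(A + R\right)$)
$\frac{T{\left(B,63 \right)}}{99987} = \frac{-9 + 63^{2} - \frac{172}{113} - 10836 + \frac{1}{113} \cdot 63}{99987} = \left(-9 + 3969 - \frac{172}{113} - 10836 + \frac{63}{113}\right) \frac{1}{99987} = \left(- \frac{777097}{113}\right) \frac{1}{99987} = - \frac{777097}{11298531}$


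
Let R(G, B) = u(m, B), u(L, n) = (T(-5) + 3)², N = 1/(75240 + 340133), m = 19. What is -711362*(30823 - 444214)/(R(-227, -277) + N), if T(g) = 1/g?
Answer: 1017908395806968050/27137711 ≈ 3.7509e+10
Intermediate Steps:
N = 1/415373 ≈ 2.4075e-6
u(L, n) = 196/25 (u(L, n) = (1/(-5) + 3)² = (-⅕ + 3)² = (14/5)² = 196/25)
R(G, B) = 196/25
-711362*(30823 - 444214)/(R(-227, -277) + N) = -711362*(30823 - 444214)/(196/25 + 1/415373) = -711362/((81413133/10384325)/(-413391)) = -711362/((81413133/10384325)*(-1/413391)) = -711362/(-27137711/1430928832025) = -711362*(-1430928832025/27137711) = 1017908395806968050/27137711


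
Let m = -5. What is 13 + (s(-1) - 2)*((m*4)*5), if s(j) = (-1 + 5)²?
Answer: -1387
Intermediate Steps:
s(j) = 16 (s(j) = 4² = 16)
13 + (s(-1) - 2)*((m*4)*5) = 13 + (16 - 2)*(-5*4*5) = 13 + 14*(-20*5) = 13 + 14*(-100) = 13 - 1400 = -1387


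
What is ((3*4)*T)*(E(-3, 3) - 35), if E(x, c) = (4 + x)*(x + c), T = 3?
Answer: -1260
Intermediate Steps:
E(x, c) = (4 + x)*(c + x)
((3*4)*T)*(E(-3, 3) - 35) = ((3*4)*3)*(((-3)² + 4*3 + 4*(-3) + 3*(-3)) - 35) = (12*3)*((9 + 12 - 12 - 9) - 35) = 36*(0 - 35) = 36*(-35) = -1260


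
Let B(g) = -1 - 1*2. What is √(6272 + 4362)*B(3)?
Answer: -3*√10634 ≈ -309.36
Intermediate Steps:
B(g) = -3 (B(g) = -1 - 2 = -3)
√(6272 + 4362)*B(3) = √(6272 + 4362)*(-3) = √10634*(-3) = -3*√10634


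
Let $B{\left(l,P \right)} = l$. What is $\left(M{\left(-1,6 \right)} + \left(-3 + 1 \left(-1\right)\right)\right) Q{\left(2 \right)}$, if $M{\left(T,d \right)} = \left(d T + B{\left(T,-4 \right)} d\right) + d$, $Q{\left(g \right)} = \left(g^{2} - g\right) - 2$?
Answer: $0$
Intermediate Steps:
$Q{\left(g \right)} = -2 + g^{2} - g$
$M{\left(T,d \right)} = d + 2 T d$ ($M{\left(T,d \right)} = \left(d T + T d\right) + d = \left(T d + T d\right) + d = 2 T d + d = d + 2 T d$)
$\left(M{\left(-1,6 \right)} + \left(-3 + 1 \left(-1\right)\right)\right) Q{\left(2 \right)} = \left(6 \left(1 + 2 \left(-1\right)\right) + \left(-3 + 1 \left(-1\right)\right)\right) \left(-2 + 2^{2} - 2\right) = \left(6 \left(1 - 2\right) - 4\right) \left(-2 + 4 - 2\right) = \left(6 \left(-1\right) - 4\right) 0 = \left(-6 - 4\right) 0 = \left(-10\right) 0 = 0$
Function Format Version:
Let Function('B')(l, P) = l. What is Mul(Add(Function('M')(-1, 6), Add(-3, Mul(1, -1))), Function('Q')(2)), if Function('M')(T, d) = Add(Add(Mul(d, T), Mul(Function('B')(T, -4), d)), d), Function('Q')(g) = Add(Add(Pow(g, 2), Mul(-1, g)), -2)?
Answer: 0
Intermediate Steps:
Function('Q')(g) = Add(-2, Pow(g, 2), Mul(-1, g))
Function('M')(T, d) = Add(d, Mul(2, T, d)) (Function('M')(T, d) = Add(Add(Mul(d, T), Mul(T, d)), d) = Add(Add(Mul(T, d), Mul(T, d)), d) = Add(Mul(2, T, d), d) = Add(d, Mul(2, T, d)))
Mul(Add(Function('M')(-1, 6), Add(-3, Mul(1, -1))), Function('Q')(2)) = Mul(Add(Mul(6, Add(1, Mul(2, -1))), Add(-3, Mul(1, -1))), Add(-2, Pow(2, 2), Mul(-1, 2))) = Mul(Add(Mul(6, Add(1, -2)), Add(-3, -1)), Add(-2, 4, -2)) = Mul(Add(Mul(6, -1), -4), 0) = Mul(Add(-6, -4), 0) = Mul(-10, 0) = 0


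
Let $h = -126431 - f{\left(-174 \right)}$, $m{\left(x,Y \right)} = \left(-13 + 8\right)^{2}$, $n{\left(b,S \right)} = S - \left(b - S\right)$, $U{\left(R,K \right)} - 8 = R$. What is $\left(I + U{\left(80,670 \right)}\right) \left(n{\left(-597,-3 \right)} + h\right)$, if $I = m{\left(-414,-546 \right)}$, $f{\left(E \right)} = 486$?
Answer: $-14274838$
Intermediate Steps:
$U{\left(R,K \right)} = 8 + R$
$n{\left(b,S \right)} = - b + 2 S$ ($n{\left(b,S \right)} = S + \left(S - b\right) = - b + 2 S$)
$m{\left(x,Y \right)} = 25$ ($m{\left(x,Y \right)} = \left(-5\right)^{2} = 25$)
$h = -126917$ ($h = -126431 - 486 = -126917$)
$I = 25$
$\left(I + U{\left(80,670 \right)}\right) \left(n{\left(-597,-3 \right)} + h\right) = \left(25 + \left(8 + 80\right)\right) \left(\left(\left(-1\right) \left(-597\right) + 2 \left(-3\right)\right) - 126917\right) = \left(25 + 88\right) \left(\left(597 - 6\right) - 126917\right) = 113 \left(591 - 126917\right) = 113 \left(-126326\right) = -14274838$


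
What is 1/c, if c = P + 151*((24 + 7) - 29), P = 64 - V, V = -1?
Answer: 1/367 ≈ 0.0027248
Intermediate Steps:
P = 65 (P = 64 - 1*(-1) = 64 + 1 = 65)
c = 367 (c = 65 + 151*((24 + 7) - 29) = 65 + 151*(31 - 29) = 65 + 151*2 = 65 + 302 = 367)
1/c = 1/367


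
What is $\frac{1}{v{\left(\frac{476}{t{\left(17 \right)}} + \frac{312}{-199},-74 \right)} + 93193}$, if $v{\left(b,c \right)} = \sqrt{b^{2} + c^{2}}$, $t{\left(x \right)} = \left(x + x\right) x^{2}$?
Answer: $\frac{308237256671353}{28725536541384983609} - \frac{115022 \sqrt{4529897104130}}{28725536541384983609} \approx 1.0722 \cdot 10^{-5}$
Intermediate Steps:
$t{\left(x \right)} = 2 x^{3}$ ($t{\left(x \right)} = 2 x x^{2} = 2 x^{3}$)
$\frac{1}{v{\left(\frac{476}{t{\left(17 \right)}} + \frac{312}{-199},-74 \right)} + 93193} = \frac{1}{\sqrt{\left(\frac{476}{2 \cdot 17^{3}} + \frac{312}{-199}\right)^{2} + \left(-74\right)^{2}} + 93193} = \frac{1}{\sqrt{\left(\frac{476}{2 \cdot 4913} + 312 \left(- \frac{1}{199}\right)\right)^{2} + 5476} + 93193} = \frac{1}{\sqrt{\left(\frac{476}{9826} - \frac{312}{199}\right)^{2} + 5476} + 93193} = \frac{1}{\sqrt{\left(476 \cdot \frac{1}{9826} - \frac{312}{199}\right)^{2} + 5476} + 93193} = \frac{1}{\sqrt{\left(\frac{14}{289} - \frac{312}{199}\right)^{2} + 5476} + 93193} = \frac{1}{\sqrt{\left(- \frac{87382}{57511}\right)^{2} + 5476} + 93193} = \frac{1}{\sqrt{\frac{7635613924}{3307515121} + 5476} + 93193} = \frac{1}{\sqrt{\frac{18119588416520}{3307515121}} + 93193} = \frac{1}{\frac{2 \sqrt{4529897104130}}{57511} + 93193} = \frac{1}{93193 + \frac{2 \sqrt{4529897104130}}{57511}}$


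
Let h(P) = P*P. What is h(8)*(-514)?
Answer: -32896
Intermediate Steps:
h(P) = P**2
h(8)*(-514) = 8**2*(-514) = 64*(-514) = -32896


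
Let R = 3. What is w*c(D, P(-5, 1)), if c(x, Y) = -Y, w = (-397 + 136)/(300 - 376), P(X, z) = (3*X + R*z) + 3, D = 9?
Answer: 2349/76 ≈ 30.908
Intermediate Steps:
P(X, z) = 3 + 3*X + 3*z (P(X, z) = (3*X + 3*z) + 3 = 3 + 3*X + 3*z)
w = 261/76 (w = -261/(-76) = -261*(-1/76) = 261/76 ≈ 3.4342)
w*c(D, P(-5, 1)) = 261*(-(3 + 3*(-5) + 3*1))/76 = 261*(-(3 - 15 + 3))/76 = 261*(-1*(-9))/76 = (261/76)*9 = 2349/76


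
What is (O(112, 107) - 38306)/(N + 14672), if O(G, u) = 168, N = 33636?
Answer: -19069/24154 ≈ -0.78948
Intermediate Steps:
(O(112, 107) - 38306)/(N + 14672) = (168 - 38306)/(33636 + 14672) = -38138/48308 = -38138*1/48308 = -19069/24154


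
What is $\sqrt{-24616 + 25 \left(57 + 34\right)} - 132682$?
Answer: $-132682 + i \sqrt{22341} \approx -1.3268 \cdot 10^{5} + 149.47 i$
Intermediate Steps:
$\sqrt{-24616 + 25 \left(57 + 34\right)} - 132682 = \sqrt{-24616 + 25 \cdot 91} - 132682 = \sqrt{-24616 + 2275} - 132682 = \sqrt{-22341} - 132682 = i \sqrt{22341} - 132682 = -132682 + i \sqrt{22341}$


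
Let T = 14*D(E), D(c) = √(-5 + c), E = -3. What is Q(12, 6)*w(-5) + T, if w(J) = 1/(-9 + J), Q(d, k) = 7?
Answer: -½ + 28*I*√2 ≈ -0.5 + 39.598*I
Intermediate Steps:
T = 28*I*√2 (T = 14*√(-5 - 3) = 14*√(-8) = 14*(2*I*√2) = 28*I*√2 ≈ 39.598*I)
Q(12, 6)*w(-5) + T = 7/(-9 - 5) + 28*I*√2 = 7/(-14) + 28*I*√2 = 7*(-1/14) + 28*I*√2 = -½ + 28*I*√2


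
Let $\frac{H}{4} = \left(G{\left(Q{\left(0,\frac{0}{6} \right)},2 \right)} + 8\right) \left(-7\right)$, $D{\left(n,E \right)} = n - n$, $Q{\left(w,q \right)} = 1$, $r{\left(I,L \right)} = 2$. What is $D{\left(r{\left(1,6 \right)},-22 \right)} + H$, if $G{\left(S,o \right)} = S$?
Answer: $-252$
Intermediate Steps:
$D{\left(n,E \right)} = 0$
$H = -252$ ($H = 4 \left(1 + 8\right) \left(-7\right) = 4 \cdot 9 \left(-7\right) = 4 \left(-63\right) = -252$)
$D{\left(r{\left(1,6 \right)},-22 \right)} + H = 0 - 252 = -252$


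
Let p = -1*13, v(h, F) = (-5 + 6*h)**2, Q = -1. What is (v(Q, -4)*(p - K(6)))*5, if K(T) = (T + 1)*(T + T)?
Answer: -58685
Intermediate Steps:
K(T) = 2*T*(1 + T) (K(T) = (1 + T)*(2*T) = 2*T*(1 + T))
p = -13
(v(Q, -4)*(p - K(6)))*5 = ((-5 + 6*(-1))**2*(-13 - 2*6*(1 + 6)))*5 = ((-5 - 6)**2*(-13 - 2*6*7))*5 = ((-11)**2*(-13 - 1*84))*5 = (121*(-13 - 84))*5 = (121*(-97))*5 = -11737*5 = -58685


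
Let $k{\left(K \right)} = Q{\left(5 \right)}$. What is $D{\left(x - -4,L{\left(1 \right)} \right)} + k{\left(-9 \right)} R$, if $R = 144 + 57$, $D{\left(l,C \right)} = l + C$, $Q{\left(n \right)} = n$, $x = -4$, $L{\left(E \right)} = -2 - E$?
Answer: $1002$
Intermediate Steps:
$k{\left(K \right)} = 5$
$D{\left(l,C \right)} = C + l$
$R = 201$
$D{\left(x - -4,L{\left(1 \right)} \right)} + k{\left(-9 \right)} R = \left(\left(-2 - 1\right) - 0\right) + 5 \cdot 201 = \left(\left(-2 - 1\right) + \left(-4 + 4\right)\right) + 1005 = \left(-3 + 0\right) + 1005 = -3 + 1005 = 1002$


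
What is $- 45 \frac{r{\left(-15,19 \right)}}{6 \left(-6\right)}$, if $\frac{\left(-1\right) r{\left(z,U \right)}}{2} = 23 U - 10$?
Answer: $- \frac{2135}{2} \approx -1067.5$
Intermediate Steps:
$r{\left(z,U \right)} = 20 - 46 U$ ($r{\left(z,U \right)} = - 2 \left(23 U - 10\right) = - 2 \left(-10 + 23 U\right) = 20 - 46 U$)
$- 45 \frac{r{\left(-15,19 \right)}}{6 \left(-6\right)} = - 45 \frac{20 - 874}{6 \left(-6\right)} = - 45 \frac{20 - 874}{-36} = - 45 \left(\left(-854\right) \left(- \frac{1}{36}\right)\right) = \left(-45\right) \frac{427}{18} = - \frac{2135}{2}$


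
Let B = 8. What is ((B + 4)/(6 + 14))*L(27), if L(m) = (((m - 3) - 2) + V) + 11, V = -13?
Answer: 12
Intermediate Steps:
L(m) = -7 + m (L(m) = (((m - 3) - 2) - 13) + 11 = (((-3 + m) - 2) - 13) + 11 = ((-5 + m) - 13) + 11 = (-18 + m) + 11 = -7 + m)
((B + 4)/(6 + 14))*L(27) = ((8 + 4)/(6 + 14))*(-7 + 27) = (12/20)*20 = (12*(1/20))*20 = (3/5)*20 = 12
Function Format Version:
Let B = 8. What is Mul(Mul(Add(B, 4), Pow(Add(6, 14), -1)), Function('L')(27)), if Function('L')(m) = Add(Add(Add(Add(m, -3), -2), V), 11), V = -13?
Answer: 12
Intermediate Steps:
Function('L')(m) = Add(-7, m) (Function('L')(m) = Add(Add(Add(Add(m, -3), -2), -13), 11) = Add(Add(Add(Add(-3, m), -2), -13), 11) = Add(Add(Add(-5, m), -13), 11) = Add(Add(-18, m), 11) = Add(-7, m))
Mul(Mul(Add(B, 4), Pow(Add(6, 14), -1)), Function('L')(27)) = Mul(Mul(Add(8, 4), Pow(Add(6, 14), -1)), Add(-7, 27)) = Mul(Mul(12, Pow(20, -1)), 20) = Mul(Mul(12, Rational(1, 20)), 20) = Mul(Rational(3, 5), 20) = 12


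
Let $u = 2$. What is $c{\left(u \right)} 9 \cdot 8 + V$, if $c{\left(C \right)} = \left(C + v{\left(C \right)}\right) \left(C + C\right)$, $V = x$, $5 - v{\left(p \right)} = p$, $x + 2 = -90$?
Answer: $1348$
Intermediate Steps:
$x = -92$ ($x = -2 - 90 = -92$)
$v{\left(p \right)} = 5 - p$
$V = -92$
$c{\left(C \right)} = 10 C$ ($c{\left(C \right)} = \left(C - \left(-5 + C\right)\right) \left(C + C\right) = 5 \cdot 2 C = 10 C$)
$c{\left(u \right)} 9 \cdot 8 + V = 10 \cdot 2 \cdot 9 \cdot 8 - 92 = 20 \cdot 72 - 92 = 1440 - 92 = 1348$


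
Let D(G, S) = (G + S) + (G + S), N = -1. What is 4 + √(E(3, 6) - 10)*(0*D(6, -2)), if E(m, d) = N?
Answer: 4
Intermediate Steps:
D(G, S) = 2*G + 2*S
E(m, d) = -1
4 + √(E(3, 6) - 10)*(0*D(6, -2)) = 4 + √(-1 - 10)*(0*(2*6 + 2*(-2))) = 4 + √(-11)*(0*(12 - 4)) = 4 + (I*√11)*(0*8) = 4 + (I*√11)*0 = 4 + 0 = 4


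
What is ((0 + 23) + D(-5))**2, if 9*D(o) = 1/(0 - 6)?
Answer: 1540081/2916 ≈ 528.15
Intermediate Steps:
D(o) = -1/54 (D(o) = 1/(9*(0 - 6)) = (1/9)/(-6) = (1/9)*(-1/6) = -1/54)
((0 + 23) + D(-5))**2 = ((0 + 23) - 1/54)**2 = (23 - 1/54)**2 = (1241/54)**2 = 1540081/2916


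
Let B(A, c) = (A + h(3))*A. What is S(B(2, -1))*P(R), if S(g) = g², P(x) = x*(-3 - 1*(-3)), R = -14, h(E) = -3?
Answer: 0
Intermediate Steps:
P(x) = 0 (P(x) = x*(-3 + 3) = x*0 = 0)
B(A, c) = A*(-3 + A) (B(A, c) = (A - 3)*A = (-3 + A)*A = A*(-3 + A))
S(B(2, -1))*P(R) = (2*(-3 + 2))²*0 = (2*(-1))²*0 = (-2)²*0 = 4*0 = 0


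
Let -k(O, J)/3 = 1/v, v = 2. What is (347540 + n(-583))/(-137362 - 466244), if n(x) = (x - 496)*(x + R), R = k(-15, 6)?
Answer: -1956431/1207212 ≈ -1.6206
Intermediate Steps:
k(O, J) = -3/2
R = -3/2 ≈ -1.5000
n(x) = (-496 + x)*(-3/2 + x) (n(x) = (x - 496)*(x - 3/2) = (-496 + x)*(-3/2 + x))
(347540 + n(-583))/(-137362 - 466244) = (347540 + (744 + (-583)² - 995/2*(-583)))/(-137362 - 466244) = (347540 + (744 + 339889 + 580085/2))/(-603606) = (347540 + 1261351/2)*(-1/603606) = (1956431/2)*(-1/603606) = -1956431/1207212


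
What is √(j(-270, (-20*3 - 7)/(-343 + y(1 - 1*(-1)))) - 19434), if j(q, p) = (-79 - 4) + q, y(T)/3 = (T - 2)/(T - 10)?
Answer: I*√19787 ≈ 140.67*I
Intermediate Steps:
y(T) = 3*(-2 + T)/(-10 + T) (y(T) = 3*((T - 2)/(T - 10)) = 3*((-2 + T)/(-10 + T)) = 3*(-2 + T)/(-10 + T))
j(q, p) = -83 + q
√(j(-270, (-20*3 - 7)/(-343 + y(1 - 1*(-1)))) - 19434) = √((-83 - 270) - 19434) = √(-353 - 19434) = √(-19787) = I*√19787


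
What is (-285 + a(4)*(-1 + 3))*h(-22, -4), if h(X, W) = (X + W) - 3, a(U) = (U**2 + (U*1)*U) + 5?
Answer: 6119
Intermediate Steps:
a(U) = 5 + 2*U**2 (a(U) = (U**2 + U*U) + 5 = (U**2 + U**2) + 5 = 2*U**2 + 5 = 5 + 2*U**2)
h(X, W) = -3 + W + X (h(X, W) = (W + X) - 3 = -3 + W + X)
(-285 + a(4)*(-1 + 3))*h(-22, -4) = (-285 + (5 + 2*4**2)*(-1 + 3))*(-3 - 4 - 22) = (-285 + (5 + 2*16)*2)*(-29) = (-285 + (5 + 32)*2)*(-29) = (-285 + 37*2)*(-29) = (-285 + 74)*(-29) = -211*(-29) = 6119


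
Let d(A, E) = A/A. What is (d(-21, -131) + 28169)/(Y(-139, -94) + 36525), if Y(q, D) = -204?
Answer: 9390/12107 ≈ 0.77558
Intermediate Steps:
d(A, E) = 1
(d(-21, -131) + 28169)/(Y(-139, -94) + 36525) = (1 + 28169)/(-204 + 36525) = 28170/36321 = 28170*(1/36321) = 9390/12107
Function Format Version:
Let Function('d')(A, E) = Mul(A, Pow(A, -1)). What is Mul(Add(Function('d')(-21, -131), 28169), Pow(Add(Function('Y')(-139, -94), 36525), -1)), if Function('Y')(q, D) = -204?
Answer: Rational(9390, 12107) ≈ 0.77558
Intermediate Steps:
Function('d')(A, E) = 1
Mul(Add(Function('d')(-21, -131), 28169), Pow(Add(Function('Y')(-139, -94), 36525), -1)) = Mul(Add(1, 28169), Pow(Add(-204, 36525), -1)) = Mul(28170, Pow(36321, -1)) = Mul(28170, Rational(1, 36321)) = Rational(9390, 12107)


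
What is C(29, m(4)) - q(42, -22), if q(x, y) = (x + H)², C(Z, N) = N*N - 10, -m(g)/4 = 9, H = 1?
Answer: -563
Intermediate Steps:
m(g) = -36 (m(g) = -4*9 = -36)
C(Z, N) = -10 + N² (C(Z, N) = N² - 10 = -10 + N²)
q(x, y) = (1 + x)² (q(x, y) = (x + 1)² = (1 + x)²)
C(29, m(4)) - q(42, -22) = (-10 + (-36)²) - (1 + 42)² = (-10 + 1296) - 1*43² = 1286 - 1*1849 = 1286 - 1849 = -563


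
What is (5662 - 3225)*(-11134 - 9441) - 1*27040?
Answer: -50168315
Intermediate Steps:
(5662 - 3225)*(-11134 - 9441) - 1*27040 = 2437*(-20575) - 27040 = -50141275 - 27040 = -50168315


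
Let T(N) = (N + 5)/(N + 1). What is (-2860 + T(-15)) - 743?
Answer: -25216/7 ≈ -3602.3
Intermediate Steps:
T(N) = (5 + N)/(1 + N)
(-2860 + T(-15)) - 743 = (-2860 + (5 - 15)/(1 - 15)) - 743 = (-2860 - 10/(-14)) - 743 = (-2860 - 1/14*(-10)) - 743 = (-2860 + 5/7) - 743 = -20015/7 - 743 = -25216/7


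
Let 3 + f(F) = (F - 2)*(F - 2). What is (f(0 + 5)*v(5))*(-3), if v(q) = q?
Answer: -90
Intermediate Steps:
f(F) = -3 + (-2 + F)² (f(F) = -3 + (F - 2)*(F - 2) = -3 + (-2 + F)*(-2 + F) = -3 + (-2 + F)²)
(f(0 + 5)*v(5))*(-3) = ((-3 + (-2 + (0 + 5))²)*5)*(-3) = ((-3 + (-2 + 5)²)*5)*(-3) = ((-3 + 3²)*5)*(-3) = ((-3 + 9)*5)*(-3) = (6*5)*(-3) = 30*(-3) = -90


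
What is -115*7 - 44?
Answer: -849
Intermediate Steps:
-115*7 - 44 = -805 - 44 = -849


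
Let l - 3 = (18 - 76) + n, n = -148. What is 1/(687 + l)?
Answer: 1/484 ≈ 0.0020661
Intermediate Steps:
l = -203 (l = 3 + ((18 - 76) - 148) = 3 + (-58 - 148) = 3 - 206 = -203)
1/(687 + l) = 1/(687 - 203) = 1/484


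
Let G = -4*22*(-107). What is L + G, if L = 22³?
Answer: 20064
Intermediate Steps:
L = 10648
G = 9416 (G = -88*(-107) = 9416)
L + G = 10648 + 9416 = 20064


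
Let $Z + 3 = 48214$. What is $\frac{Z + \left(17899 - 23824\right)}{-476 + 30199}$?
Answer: $\frac{42286}{29723} \approx 1.4227$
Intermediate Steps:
$Z = 48211$ ($Z = -3 + 48214 = 48211$)
$\frac{Z + \left(17899 - 23824\right)}{-476 + 30199} = \frac{48211 + \left(17899 - 23824\right)}{-476 + 30199} = \frac{48211 - 5925}{29723} = 42286 \cdot \frac{1}{29723} = \frac{42286}{29723}$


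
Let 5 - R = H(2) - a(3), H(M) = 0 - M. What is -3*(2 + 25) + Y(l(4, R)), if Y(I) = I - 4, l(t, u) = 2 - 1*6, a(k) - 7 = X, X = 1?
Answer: -89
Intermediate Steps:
a(k) = 8 (a(k) = 7 + 1 = 8)
H(M) = -M
R = 15 (R = 5 - (-1*2 - 1*8) = 5 - (-2 - 8) = 5 - 1*(-10) = 5 + 10 = 15)
l(t, u) = -4 (l(t, u) = 2 - 6 = -4)
Y(I) = -4 + I
-3*(2 + 25) + Y(l(4, R)) = -3*(2 + 25) + (-4 - 4) = -3*27 - 8 = -81 - 8 = -89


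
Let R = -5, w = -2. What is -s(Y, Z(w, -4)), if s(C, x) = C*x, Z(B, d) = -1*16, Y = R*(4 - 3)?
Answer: -80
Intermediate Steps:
Y = -5 (Y = -5*(4 - 3) = -5*1 = -5)
Z(B, d) = -16
-s(Y, Z(w, -4)) = -(-5)*(-16) = -1*80 = -80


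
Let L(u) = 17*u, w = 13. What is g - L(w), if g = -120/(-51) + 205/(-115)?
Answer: -86188/391 ≈ -220.43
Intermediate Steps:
g = 223/391 (g = -120*(-1/51) + 205*(-1/115) = 40/17 - 41/23 = 223/391 ≈ 0.57033)
g - L(w) = 223/391 - 17*13 = 223/391 - 1*221 = 223/391 - 221 = -86188/391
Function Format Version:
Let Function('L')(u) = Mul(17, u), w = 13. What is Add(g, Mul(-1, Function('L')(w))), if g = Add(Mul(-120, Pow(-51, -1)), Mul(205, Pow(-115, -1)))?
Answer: Rational(-86188, 391) ≈ -220.43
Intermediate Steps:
g = Rational(223, 391) (g = Add(Mul(-120, Rational(-1, 51)), Mul(205, Rational(-1, 115))) = Add(Rational(40, 17), Rational(-41, 23)) = Rational(223, 391) ≈ 0.57033)
Add(g, Mul(-1, Function('L')(w))) = Add(Rational(223, 391), Mul(-1, Mul(17, 13))) = Add(Rational(223, 391), Mul(-1, 221)) = Add(Rational(223, 391), -221) = Rational(-86188, 391)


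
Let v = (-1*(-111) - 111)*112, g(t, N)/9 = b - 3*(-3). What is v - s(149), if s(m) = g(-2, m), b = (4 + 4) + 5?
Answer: -198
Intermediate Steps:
b = 13 (b = 8 + 5 = 13)
g(t, N) = 198 (g(t, N) = 9*(13 - 3*(-3)) = 9*(13 + 9) = 9*22 = 198)
s(m) = 198
v = 0 (v = (111 - 111)*112 = 0*112 = 0)
v - s(149) = 0 - 1*198 = 0 - 198 = -198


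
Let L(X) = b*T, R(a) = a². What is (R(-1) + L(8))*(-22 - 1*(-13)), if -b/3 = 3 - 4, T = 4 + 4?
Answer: -225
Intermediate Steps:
T = 8
b = 3 (b = -3*(3 - 4) = -3*(-1) = 3)
L(X) = 24 (L(X) = 3*8 = 24)
(R(-1) + L(8))*(-22 - 1*(-13)) = ((-1)² + 24)*(-22 - 1*(-13)) = (1 + 24)*(-22 + 13) = 25*(-9) = -225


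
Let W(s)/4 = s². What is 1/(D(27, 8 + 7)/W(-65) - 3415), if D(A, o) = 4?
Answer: -4225/14428374 ≈ -0.00029283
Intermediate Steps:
W(s) = 4*s²
1/(D(27, 8 + 7)/W(-65) - 3415) = 1/(4/((4*(-65)²)) - 3415) = 1/(4/((4*4225)) - 3415) = 1/(4/16900 - 3415) = 1/(4*(1/16900) - 3415) = 1/(1/4225 - 3415) = 1/(-14428374/4225) = -4225/14428374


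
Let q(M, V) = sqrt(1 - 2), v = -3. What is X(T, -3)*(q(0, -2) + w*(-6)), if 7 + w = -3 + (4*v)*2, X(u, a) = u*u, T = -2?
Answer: 816 + 4*I ≈ 816.0 + 4.0*I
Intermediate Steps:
X(u, a) = u**2
q(M, V) = I (q(M, V) = sqrt(-1) = I)
w = -34 (w = -7 + (-3 + (4*(-3))*2) = -7 + (-3 - 12*2) = -7 + (-3 - 24) = -7 - 27 = -34)
X(T, -3)*(q(0, -2) + w*(-6)) = (-2)**2*(I - 34*(-6)) = 4*(I + 204) = 4*(204 + I) = 816 + 4*I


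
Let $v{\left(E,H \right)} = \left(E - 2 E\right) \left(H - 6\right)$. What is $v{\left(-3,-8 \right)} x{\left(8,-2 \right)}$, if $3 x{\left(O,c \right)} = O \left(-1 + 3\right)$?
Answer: $-224$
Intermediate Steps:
$x{\left(O,c \right)} = \frac{2 O}{3}$ ($x{\left(O,c \right)} = \frac{O \left(-1 + 3\right)}{3} = \frac{O 2}{3} = \frac{2 O}{3}$)
$v{\left(E,H \right)} = - E \left(-6 + H\right)$
$v{\left(-3,-8 \right)} x{\left(8,-2 \right)} = - 3 \left(6 - -8\right) \frac{2}{3} \cdot 8 = - 3 \left(6 + 8\right) \frac{16}{3} = \left(-3\right) 14 \cdot \frac{16}{3} = \left(-42\right) \frac{16}{3} = -224$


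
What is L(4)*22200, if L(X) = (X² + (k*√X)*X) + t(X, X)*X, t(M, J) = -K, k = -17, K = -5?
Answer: -2220000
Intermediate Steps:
t(M, J) = 5 (t(M, J) = -1*(-5) = 5)
L(X) = X² - 17*X^(3/2) + 5*X (L(X) = (X² + (-17*√X)*X) + 5*X = (X² - 17*X^(3/2)) + 5*X = X² - 17*X^(3/2) + 5*X)
L(4)*22200 = (4² - 17*4^(3/2) + 5*4)*22200 = (16 - 17*8 + 20)*22200 = (16 - 136 + 20)*22200 = -100*22200 = -2220000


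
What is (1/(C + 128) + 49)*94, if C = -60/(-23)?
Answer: 6919293/1502 ≈ 4606.7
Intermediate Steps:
C = 60/23 (C = -60*(-1/23) = 60/23 ≈ 2.6087)
(1/(C + 128) + 49)*94 = (1/(60/23 + 128) + 49)*94 = (1/(3004/23) + 49)*94 = (23/3004 + 49)*94 = (147219/3004)*94 = 6919293/1502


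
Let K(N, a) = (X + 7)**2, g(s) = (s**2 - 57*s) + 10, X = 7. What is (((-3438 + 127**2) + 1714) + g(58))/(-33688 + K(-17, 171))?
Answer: -14473/33492 ≈ -0.43213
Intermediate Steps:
g(s) = 10 + s**2 - 57*s
K(N, a) = 196 (K(N, a) = (7 + 7)**2 = 14**2 = 196)
(((-3438 + 127**2) + 1714) + g(58))/(-33688 + K(-17, 171)) = (((-3438 + 127**2) + 1714) + (10 + 58**2 - 57*58))/(-33688 + 196) = (((-3438 + 16129) + 1714) + (10 + 3364 - 3306))/(-33492) = ((12691 + 1714) + 68)*(-1/33492) = (14405 + 68)*(-1/33492) = 14473*(-1/33492) = -14473/33492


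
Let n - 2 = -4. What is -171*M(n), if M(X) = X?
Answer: 342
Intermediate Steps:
n = -2 (n = 2 - 4 = -2)
-171*M(n) = -171*(-2) = 342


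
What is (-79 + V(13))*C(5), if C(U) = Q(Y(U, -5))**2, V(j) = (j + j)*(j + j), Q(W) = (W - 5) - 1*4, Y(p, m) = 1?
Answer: 38208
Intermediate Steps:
Q(W) = -9 + W (Q(W) = (-5 + W) - 4 = -9 + W)
V(j) = 4*j**2 (V(j) = (2*j)*(2*j) = 4*j**2)
C(U) = 64 (C(U) = (-9 + 1)**2 = (-8)**2 = 64)
(-79 + V(13))*C(5) = (-79 + 4*13**2)*64 = (-79 + 4*169)*64 = (-79 + 676)*64 = 597*64 = 38208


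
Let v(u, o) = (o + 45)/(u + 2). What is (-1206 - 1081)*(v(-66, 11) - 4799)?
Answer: 87818513/8 ≈ 1.0977e+7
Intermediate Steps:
v(u, o) = (45 + o)/(2 + u)
(-1206 - 1081)*(v(-66, 11) - 4799) = (-1206 - 1081)*((45 + 11)/(2 - 66) - 4799) = -2287*(56/(-64) - 4799) = -2287*(-1/64*56 - 4799) = -2287*(-7/8 - 4799) = -2287*(-38399/8) = 87818513/8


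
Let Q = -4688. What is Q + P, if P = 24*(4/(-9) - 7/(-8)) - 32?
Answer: -14129/3 ≈ -4709.7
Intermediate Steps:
P = -65/3 (P = 24*(4*(-⅑) - 7*(-⅛)) - 32 = 24*(-4/9 + 7/8) - 32 = 24*(31/72) - 32 = 31/3 - 32 = -65/3 ≈ -21.667)
Q + P = -4688 - 65/3 = -14129/3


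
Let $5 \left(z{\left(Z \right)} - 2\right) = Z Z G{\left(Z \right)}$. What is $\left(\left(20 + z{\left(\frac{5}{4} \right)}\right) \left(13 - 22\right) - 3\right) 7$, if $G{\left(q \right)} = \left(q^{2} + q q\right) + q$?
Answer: $- \frac{191121}{128} \approx -1493.1$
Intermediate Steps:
$G{\left(q \right)} = q + 2 q^{2}$ ($G{\left(q \right)} = \left(q^{2} + q^{2}\right) + q = 2 q^{2} + q = q + 2 q^{2}$)
$z{\left(Z \right)} = 2 + \frac{Z^{3} \left(1 + 2 Z\right)}{5}$ ($z{\left(Z \right)} = 2 + \frac{Z Z Z \left(1 + 2 Z\right)}{5} = 2 + \frac{Z^{2} Z \left(1 + 2 Z\right)}{5} = 2 + \frac{Z^{3} \left(1 + 2 Z\right)}{5}$)
$\left(\left(20 + z{\left(\frac{5}{4} \right)}\right) \left(13 - 22\right) - 3\right) 7 = \left(\left(20 + \left(2 + \frac{\left(\frac{5}{4}\right)^{3} \left(1 + 2 \cdot \frac{5}{4}\right)}{5}\right)\right) \left(13 - 22\right) - 3\right) 7 = \left(\left(20 + \left(2 + \frac{\left(5 \cdot \frac{1}{4}\right)^{3} \left(1 + 2 \cdot 5 \cdot \frac{1}{4}\right)}{5}\right)\right) \left(-9\right) - 3\right) 7 = \left(\left(20 + \left(2 + \frac{\left(\frac{5}{4}\right)^{3} \left(1 + 2 \cdot \frac{5}{4}\right)}{5}\right)\right) \left(-9\right) - 3\right) 7 = \left(\left(20 + \left(2 + \frac{1}{5} \cdot \frac{125}{64} \left(1 + \frac{5}{2}\right)\right)\right) \left(-9\right) - 3\right) 7 = \left(\left(20 + \left(2 + \frac{1}{5} \cdot \frac{125}{64} \cdot \frac{7}{2}\right)\right) \left(-9\right) - 3\right) 7 = \left(\left(20 + \left(2 + \frac{175}{128}\right)\right) \left(-9\right) - 3\right) 7 = \left(\left(20 + \frac{431}{128}\right) \left(-9\right) - 3\right) 7 = \left(\frac{2991}{128} \left(-9\right) - 3\right) 7 = \left(- \frac{26919}{128} - 3\right) 7 = \left(- \frac{27303}{128}\right) 7 = - \frac{191121}{128}$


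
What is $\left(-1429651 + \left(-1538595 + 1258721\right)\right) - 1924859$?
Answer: $-3634384$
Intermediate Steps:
$\left(-1429651 + \left(-1538595 + 1258721\right)\right) - 1924859 = \left(-1429651 - 279874\right) - 1924859 = -1709525 - 1924859 = -3634384$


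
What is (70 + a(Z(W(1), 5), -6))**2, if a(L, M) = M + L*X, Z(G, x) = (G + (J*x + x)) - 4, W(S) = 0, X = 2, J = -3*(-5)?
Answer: 46656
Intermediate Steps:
J = 15
Z(G, x) = -4 + G + 16*x (Z(G, x) = (G + (15*x + x)) - 4 = (G + 16*x) - 4 = -4 + G + 16*x)
a(L, M) = M + 2*L (a(L, M) = M + L*2 = M + 2*L)
(70 + a(Z(W(1), 5), -6))**2 = (70 + (-6 + 2*(-4 + 0 + 16*5)))**2 = (70 + (-6 + 2*(-4 + 0 + 80)))**2 = (70 + (-6 + 2*76))**2 = (70 + (-6 + 152))**2 = (70 + 146)**2 = 216**2 = 46656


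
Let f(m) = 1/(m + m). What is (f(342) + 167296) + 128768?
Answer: 202507777/684 ≈ 2.9606e+5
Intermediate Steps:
f(m) = 1/(2*m)
(f(342) + 167296) + 128768 = ((½)/342 + 167296) + 128768 = ((½)*(1/342) + 167296) + 128768 = (1/684 + 167296) + 128768 = 114430465/684 + 128768 = 202507777/684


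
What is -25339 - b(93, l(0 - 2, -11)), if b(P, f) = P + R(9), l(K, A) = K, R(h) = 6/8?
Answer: -101731/4 ≈ -25433.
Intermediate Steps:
R(h) = ¾ (R(h) = 6*(⅛) = ¾)
b(P, f) = ¾ + P (b(P, f) = P + ¾ = ¾ + P)
-25339 - b(93, l(0 - 2, -11)) = -25339 - (¾ + 93) = -25339 - 1*375/4 = -25339 - 375/4 = -101731/4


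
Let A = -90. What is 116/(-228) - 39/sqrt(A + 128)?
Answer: -29/57 - 39*sqrt(38)/38 ≈ -6.8354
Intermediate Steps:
116/(-228) - 39/sqrt(A + 128) = 116/(-228) - 39/sqrt(-90 + 128) = 116*(-1/228) - 39*sqrt(38)/38 = -29/57 - 39*sqrt(38)/38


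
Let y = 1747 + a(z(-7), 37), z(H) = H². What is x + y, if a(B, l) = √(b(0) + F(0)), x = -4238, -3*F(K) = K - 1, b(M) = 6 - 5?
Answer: -2491 + 2*√3/3 ≈ -2489.8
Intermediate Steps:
b(M) = 1
F(K) = ⅓ - K/3 (F(K) = -(K - 1)/3 = -(-1 + K)/3 = ⅓ - K/3)
a(B, l) = 2*√3/3 (a(B, l) = √(1 + (⅓ - ⅓*0)) = √(1 + (⅓ + 0)) = √(1 + ⅓) = √(4/3) = 2*√3/3)
y = 1747 + 2*√3/3 ≈ 1748.2
x + y = -4238 + (1747 + 2*√3/3) = -2491 + 2*√3/3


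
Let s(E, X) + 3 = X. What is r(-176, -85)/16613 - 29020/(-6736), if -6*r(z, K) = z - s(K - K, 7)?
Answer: 120577835/27976292 ≈ 4.3100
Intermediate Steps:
s(E, X) = -3 + X
r(z, K) = ⅔ - z/6 (r(z, K) = -(z - (-3 + 7))/6 = -(z - 1*4)/6 = -(z - 4)/6 = -(-4 + z)/6 = ⅔ - z/6)
r(-176, -85)/16613 - 29020/(-6736) = (⅔ - ⅙*(-176))/16613 - 29020/(-6736) = (⅔ + 88/3)*(1/16613) - 29020*(-1/6736) = 30*(1/16613) + 7255/1684 = 30/16613 + 7255/1684 = 120577835/27976292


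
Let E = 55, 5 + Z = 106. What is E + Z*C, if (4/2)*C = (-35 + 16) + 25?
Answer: 358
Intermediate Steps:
Z = 101 (Z = -5 + 106 = 101)
C = 3 (C = ((-35 + 16) + 25)/2 = (-19 + 25)/2 = (½)*6 = 3)
E + Z*C = 55 + 101*3 = 55 + 303 = 358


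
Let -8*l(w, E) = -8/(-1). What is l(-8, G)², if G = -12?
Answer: 1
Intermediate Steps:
l(w, E) = -1 (l(w, E) = -(-1)/(-1) = -(-1)*(-1) = -⅛*8 = -1)
l(-8, G)² = (-1)² = 1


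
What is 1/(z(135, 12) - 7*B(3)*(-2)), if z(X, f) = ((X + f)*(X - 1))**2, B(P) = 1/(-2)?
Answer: 1/388011197 ≈ 2.5772e-9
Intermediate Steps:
B(P) = -1/2
z(X, f) = (-1 + X)**2*(X + f)**2 (z(X, f) = ((X + f)*(-1 + X))**2 = ((-1 + X)*(X + f))**2 = (-1 + X)**2*(X + f)**2)
1/(z(135, 12) - 7*B(3)*(-2)) = 1/((-1 + 135)**2*(135 + 12)**2 - 7*(-1/2)*(-2)) = 1/(134**2*147**2 + (7/2)*(-2)) = 1/(17956*21609 - 7) = 1/(388011204 - 7) = 1/388011197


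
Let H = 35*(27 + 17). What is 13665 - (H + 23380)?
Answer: -11255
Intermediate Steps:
H = 1540 (H = 35*44 = 1540)
13665 - (H + 23380) = 13665 - (1540 + 23380) = 13665 - 1*24920 = 13665 - 24920 = -11255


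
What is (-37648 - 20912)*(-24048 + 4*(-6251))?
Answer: 2872485120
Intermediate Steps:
(-37648 - 20912)*(-24048 + 4*(-6251)) = -58560*(-24048 - 25004) = -58560*(-49052) = 2872485120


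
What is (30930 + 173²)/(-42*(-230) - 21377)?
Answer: -60859/11717 ≈ -5.1941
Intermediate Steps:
(30930 + 173²)/(-42*(-230) - 21377) = (30930 + 29929)/(9660 - 21377) = 60859/(-11717) = 60859*(-1/11717) = -60859/11717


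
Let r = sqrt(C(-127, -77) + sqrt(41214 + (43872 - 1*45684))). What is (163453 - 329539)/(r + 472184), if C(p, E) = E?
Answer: -166086/(472184 + sqrt(-77 + 3*sqrt(4378))) ≈ -0.35173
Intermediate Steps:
r = sqrt(-77 + 3*sqrt(4378)) (r = sqrt(-77 + sqrt(41214 + (43872 - 1*45684))) = sqrt(-77 + sqrt(41214 + (43872 - 45684))) = sqrt(-77 + sqrt(41214 - 1812)) = sqrt(-77 + sqrt(39402)) = sqrt(-77 + 3*sqrt(4378)) ≈ 11.023)
(163453 - 329539)/(r + 472184) = (163453 - 329539)/(sqrt(-77 + 3*sqrt(4378)) + 472184) = -166086/(472184 + sqrt(-77 + 3*sqrt(4378)))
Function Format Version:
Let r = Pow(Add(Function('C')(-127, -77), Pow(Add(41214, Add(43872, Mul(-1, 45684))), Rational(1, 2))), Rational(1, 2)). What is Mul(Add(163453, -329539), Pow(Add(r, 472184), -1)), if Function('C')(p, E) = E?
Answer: Mul(-166086, Pow(Add(472184, Pow(Add(-77, Mul(3, Pow(4378, Rational(1, 2)))), Rational(1, 2))), -1)) ≈ -0.35173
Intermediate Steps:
r = Pow(Add(-77, Mul(3, Pow(4378, Rational(1, 2)))), Rational(1, 2)) (r = Pow(Add(-77, Pow(Add(41214, Add(43872, Mul(-1, 45684))), Rational(1, 2))), Rational(1, 2)) = Pow(Add(-77, Pow(Add(41214, Add(43872, -45684)), Rational(1, 2))), Rational(1, 2)) = Pow(Add(-77, Pow(Add(41214, -1812), Rational(1, 2))), Rational(1, 2)) = Pow(Add(-77, Pow(39402, Rational(1, 2))), Rational(1, 2)) = Pow(Add(-77, Mul(3, Pow(4378, Rational(1, 2)))), Rational(1, 2)) ≈ 11.023)
Mul(Add(163453, -329539), Pow(Add(r, 472184), -1)) = Mul(Add(163453, -329539), Pow(Add(Pow(Add(-77, Mul(3, Pow(4378, Rational(1, 2)))), Rational(1, 2)), 472184), -1)) = Mul(-166086, Pow(Add(472184, Pow(Add(-77, Mul(3, Pow(4378, Rational(1, 2)))), Rational(1, 2))), -1))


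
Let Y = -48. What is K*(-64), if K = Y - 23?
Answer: 4544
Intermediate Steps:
K = -71 (K = -48 - 23 = -71)
K*(-64) = -71*(-64) = 4544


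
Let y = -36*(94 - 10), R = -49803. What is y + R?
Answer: -52827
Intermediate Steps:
y = -3024 (y = -36*84 = -3024)
y + R = -3024 - 49803 = -52827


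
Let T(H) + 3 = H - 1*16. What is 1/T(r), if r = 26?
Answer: 1/7 ≈ 0.14286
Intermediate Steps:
T(H) = -19 + H (T(H) = -3 + (H - 1*16) = -3 + (H - 16) = -3 + (-16 + H) = -19 + H)
1/T(r) = 1/(-19 + 26) = 1/7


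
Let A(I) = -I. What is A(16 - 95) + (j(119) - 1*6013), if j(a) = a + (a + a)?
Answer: -5577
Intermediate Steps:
j(a) = 3*a (j(a) = a + 2*a = 3*a)
A(16 - 95) + (j(119) - 1*6013) = -(16 - 95) + (3*119 - 1*6013) = -1*(-79) + (357 - 6013) = 79 - 5656 = -5577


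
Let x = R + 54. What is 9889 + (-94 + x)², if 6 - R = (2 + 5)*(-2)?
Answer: 10289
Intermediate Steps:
R = 20 (R = 6 - (2 + 5)*(-2) = 6 - 7*(-2) = 6 - 1*(-14) = 6 + 14 = 20)
x = 74 (x = 20 + 54 = 74)
9889 + (-94 + x)² = 9889 + (-94 + 74)² = 9889 + (-20)² = 9889 + 400 = 10289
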